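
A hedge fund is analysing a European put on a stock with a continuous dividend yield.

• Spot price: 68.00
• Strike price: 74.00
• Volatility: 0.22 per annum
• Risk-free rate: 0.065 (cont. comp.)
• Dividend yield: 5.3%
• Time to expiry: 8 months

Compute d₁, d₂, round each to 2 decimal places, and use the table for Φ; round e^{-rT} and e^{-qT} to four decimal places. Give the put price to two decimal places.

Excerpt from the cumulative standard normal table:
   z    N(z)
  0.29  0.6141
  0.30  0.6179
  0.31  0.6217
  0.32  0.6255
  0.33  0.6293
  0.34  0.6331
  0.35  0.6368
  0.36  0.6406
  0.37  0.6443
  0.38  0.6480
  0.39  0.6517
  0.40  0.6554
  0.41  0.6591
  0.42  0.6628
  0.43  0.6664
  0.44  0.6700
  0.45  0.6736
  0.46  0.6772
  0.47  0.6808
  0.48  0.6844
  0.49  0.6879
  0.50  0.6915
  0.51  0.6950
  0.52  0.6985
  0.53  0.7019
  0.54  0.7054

σ√T = 0.22 × 0.8165 = 0.1796
d₁ = [ln(68/74) + (0.065 − 0.053 + ½·0.22²)·0.6667] / (σ√T) = (-0.0846 + 0.0241) / 0.1796 = -0.3364 → -0.34
d₂ = -0.3364 − 0.1796 = -0.5160 → -0.52
e^(−qT) = e^(−0.053·0.6667) = 0.9653;  e^(−rT) = e^(−0.065·0.6667) = 0.9576
N(−d₂) = N(0.52) = 0.6985;  N(−d₁) = N(0.34) = 0.6331
P = 74·0.9576·0.6985 − 68·0.9653·0.6331 = 49.4974 − 41.5569 = 7.9404

7.94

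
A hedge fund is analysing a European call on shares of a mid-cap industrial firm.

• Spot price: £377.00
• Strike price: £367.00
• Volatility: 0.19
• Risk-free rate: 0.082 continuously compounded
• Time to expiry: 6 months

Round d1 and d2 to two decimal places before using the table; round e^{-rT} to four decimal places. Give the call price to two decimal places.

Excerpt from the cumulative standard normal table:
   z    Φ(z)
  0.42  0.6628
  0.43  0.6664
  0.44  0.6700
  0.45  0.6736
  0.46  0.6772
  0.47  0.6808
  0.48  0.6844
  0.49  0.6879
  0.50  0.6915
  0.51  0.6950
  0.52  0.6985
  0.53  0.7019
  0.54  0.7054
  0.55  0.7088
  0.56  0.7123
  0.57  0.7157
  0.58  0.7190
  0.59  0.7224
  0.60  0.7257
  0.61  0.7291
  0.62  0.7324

£33.81

σ√T = 0.19 × 0.7071 = 0.1344
ln(S/K) + (r + σ²/2)T = ln(377/367) + (0.082 + 0.19²/2)·0.5 = 0.0269 + 0.0500 = 0.0769
d₁ = 0.0769 / 0.1344 = 0.5724 ⇒ 0.57
d₂ = d₁ − σ√T = 0.5724 − 0.1344 = 0.4381 ⇒ 0.44
exp(−rT) = exp(−0.082·0.5) = 0.9598
N(d₁) = N(0.57) = 0.7157;  N(d₂) = N(0.44) = 0.6700
C = 377·0.7157 − 367·0.9598·0.6700 = 269.8189 − 236.0052 = 33.8137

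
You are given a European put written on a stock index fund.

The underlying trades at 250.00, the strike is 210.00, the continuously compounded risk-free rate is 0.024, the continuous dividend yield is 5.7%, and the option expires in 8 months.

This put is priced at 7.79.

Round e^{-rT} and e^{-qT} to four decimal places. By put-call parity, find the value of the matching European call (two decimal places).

41.80

exp(−qT) = exp(−0.057·0.6667) = 0.9627;  exp(−rT) = exp(−0.024·0.6667) = 0.9841
Put-call parity: C − P = S·e^(−qT) − K·e^(−rT) = 250·0.9627 − 210·0.9841 = 240.6750 − 206.6610 = 34.0140
C = P + (C − P) = 7.79 + (34.0140) = 41.8040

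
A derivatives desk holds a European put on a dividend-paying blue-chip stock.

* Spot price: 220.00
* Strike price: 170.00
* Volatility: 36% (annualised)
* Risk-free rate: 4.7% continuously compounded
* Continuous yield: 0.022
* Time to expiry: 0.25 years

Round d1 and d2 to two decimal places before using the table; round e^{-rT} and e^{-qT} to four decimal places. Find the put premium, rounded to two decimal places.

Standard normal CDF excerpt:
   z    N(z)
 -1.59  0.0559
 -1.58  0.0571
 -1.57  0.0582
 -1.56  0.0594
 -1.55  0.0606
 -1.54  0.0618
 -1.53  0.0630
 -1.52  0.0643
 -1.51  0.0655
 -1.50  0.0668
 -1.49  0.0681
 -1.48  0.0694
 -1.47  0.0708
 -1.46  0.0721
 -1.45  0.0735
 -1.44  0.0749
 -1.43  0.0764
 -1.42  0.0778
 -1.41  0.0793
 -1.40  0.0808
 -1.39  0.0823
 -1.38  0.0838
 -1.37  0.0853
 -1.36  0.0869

1.08

σ√T = 0.36·√0.25 = 0.1800
d₁ = [ln(220/170) + (0.047 − 0.022 + ½·0.36²)·0.25] / (σ√T) = (0.2578 + 0.0224) / 0.1800 = 1.5571 ≈ 1.56
d₂ = 1.5571 − 0.1800 = 1.3771 ≈ 1.38
exp(−qT) = exp(−0.022·0.25) = 0.9945;  exp(−rT) = exp(−0.047·0.25) = 0.9883
P = 170·0.9883·N(-1.38) − 220·0.9945·N(-1.56) = 170·0.9883·0.0838 − 220·0.9945·0.0594 = 14.0793 − 12.9961 = 1.0832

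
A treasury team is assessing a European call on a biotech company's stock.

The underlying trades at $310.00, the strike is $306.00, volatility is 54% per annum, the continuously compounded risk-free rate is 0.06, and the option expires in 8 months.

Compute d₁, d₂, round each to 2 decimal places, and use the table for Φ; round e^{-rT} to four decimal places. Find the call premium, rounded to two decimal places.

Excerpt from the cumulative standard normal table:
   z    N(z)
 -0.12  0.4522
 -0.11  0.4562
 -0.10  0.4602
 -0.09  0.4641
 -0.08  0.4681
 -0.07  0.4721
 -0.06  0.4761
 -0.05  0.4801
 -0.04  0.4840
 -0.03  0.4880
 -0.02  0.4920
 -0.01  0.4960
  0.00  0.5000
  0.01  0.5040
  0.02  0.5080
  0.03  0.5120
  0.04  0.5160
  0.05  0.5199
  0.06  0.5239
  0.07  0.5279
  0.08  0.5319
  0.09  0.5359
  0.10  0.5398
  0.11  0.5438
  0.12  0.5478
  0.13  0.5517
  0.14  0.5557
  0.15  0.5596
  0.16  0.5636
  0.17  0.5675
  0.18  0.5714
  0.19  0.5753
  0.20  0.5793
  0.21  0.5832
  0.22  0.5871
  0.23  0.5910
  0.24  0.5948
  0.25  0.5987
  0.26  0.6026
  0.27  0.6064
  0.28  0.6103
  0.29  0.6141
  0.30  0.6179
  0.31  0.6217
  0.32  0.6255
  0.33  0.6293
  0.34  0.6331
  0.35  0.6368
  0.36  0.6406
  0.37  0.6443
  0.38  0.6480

$60.96

σ√T = 0.54·√0.6667 = 0.4409
d₁ = [ln(310/306) + (0.06 + 0.54²/2)·0.6667] / 0.4409 = [0.0130 + 0.1372] / 0.4409 = 0.3406 which rounds to 0.34
d₂ = d₁ − σ√T = 0.3406 − 0.4409 = -0.1003 which rounds to -0.10
e^(−rT) = e^(−0.06·0.6667) = 0.9608
N(d₁) = N(0.34) = 0.6331;  N(d₂) = N(-0.10) = 0.4602
C = 310·0.6331 − 306·0.9608·0.4602 = 196.2610 − 135.3010 = 60.9600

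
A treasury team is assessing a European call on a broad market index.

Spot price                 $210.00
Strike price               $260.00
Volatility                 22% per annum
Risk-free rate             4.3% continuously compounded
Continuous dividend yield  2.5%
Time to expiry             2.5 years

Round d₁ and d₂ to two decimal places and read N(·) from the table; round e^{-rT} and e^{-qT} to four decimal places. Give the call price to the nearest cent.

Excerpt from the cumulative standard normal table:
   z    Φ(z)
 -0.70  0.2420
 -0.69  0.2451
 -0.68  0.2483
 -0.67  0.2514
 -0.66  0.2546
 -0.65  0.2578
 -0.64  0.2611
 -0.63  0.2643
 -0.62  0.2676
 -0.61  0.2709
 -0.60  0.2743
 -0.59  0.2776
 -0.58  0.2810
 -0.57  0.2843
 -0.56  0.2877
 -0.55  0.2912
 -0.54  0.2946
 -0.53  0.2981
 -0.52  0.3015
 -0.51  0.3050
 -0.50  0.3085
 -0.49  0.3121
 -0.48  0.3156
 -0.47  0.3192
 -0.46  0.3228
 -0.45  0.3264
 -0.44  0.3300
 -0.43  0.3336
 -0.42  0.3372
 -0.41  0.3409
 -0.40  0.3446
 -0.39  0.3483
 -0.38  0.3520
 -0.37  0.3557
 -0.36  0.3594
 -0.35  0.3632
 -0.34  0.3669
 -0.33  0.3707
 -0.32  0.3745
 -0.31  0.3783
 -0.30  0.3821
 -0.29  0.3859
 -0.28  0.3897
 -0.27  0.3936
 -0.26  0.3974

$15.18

T = 2.5;  σ√T = 0.3479
d₁ = [ln(210/260) + (0.043 − 0.025 + 0.22²/2)·2.5] / 0.3479 = [-0.2136 + 0.1055] / 0.3479 = -0.3107 → -0.31
d₂ = d₁ − σ√T = -0.3107 − 0.3479 = -0.6585 → -0.66
e^(−qT) = e^(−0.025·2.5) = 0.9394;  e^(−rT) = e^(−0.043·2.5) = 0.8981
N(d₁) = N(-0.31) = 0.3783;  N(d₂) = N(-0.66) = 0.2546
C = 210·0.9394·0.3783 − 260·0.8981·0.2546 = 74.6288 − 59.4506 = 15.1781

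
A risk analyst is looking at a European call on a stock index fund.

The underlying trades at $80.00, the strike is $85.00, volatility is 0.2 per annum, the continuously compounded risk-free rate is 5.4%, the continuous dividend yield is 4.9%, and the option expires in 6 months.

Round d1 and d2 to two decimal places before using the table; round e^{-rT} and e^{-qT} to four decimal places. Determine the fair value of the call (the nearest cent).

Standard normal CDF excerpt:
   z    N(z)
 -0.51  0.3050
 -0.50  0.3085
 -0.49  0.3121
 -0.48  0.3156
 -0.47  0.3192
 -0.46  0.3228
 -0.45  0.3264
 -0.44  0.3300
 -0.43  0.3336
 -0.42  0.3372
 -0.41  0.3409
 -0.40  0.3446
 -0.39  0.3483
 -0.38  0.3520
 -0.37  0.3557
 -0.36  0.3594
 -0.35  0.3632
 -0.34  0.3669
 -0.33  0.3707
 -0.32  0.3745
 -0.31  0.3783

$2.53

σ√T = 0.2·√0.5 = 0.1414
d₁ = [ln(80/85) + (0.054 − 0.049 + ½·0.2²)·0.5] / (σ√T) = (-0.0606 + 0.0125) / 0.1414 = -0.3403 → -0.34
d₂ = -0.3403 − 0.1414 = -0.4817 → -0.48
exp(−qT) = exp(−0.049·0.5) = 0.9758;  exp(−rT) = exp(−0.054·0.5) = 0.9734
N(d₁) = N(-0.34) = 0.3669;  N(d₂) = N(-0.48) = 0.3156
C = 80·0.9758·0.3669 − 85·0.9734·0.3156 = 28.6417 − 26.1124 = 2.5293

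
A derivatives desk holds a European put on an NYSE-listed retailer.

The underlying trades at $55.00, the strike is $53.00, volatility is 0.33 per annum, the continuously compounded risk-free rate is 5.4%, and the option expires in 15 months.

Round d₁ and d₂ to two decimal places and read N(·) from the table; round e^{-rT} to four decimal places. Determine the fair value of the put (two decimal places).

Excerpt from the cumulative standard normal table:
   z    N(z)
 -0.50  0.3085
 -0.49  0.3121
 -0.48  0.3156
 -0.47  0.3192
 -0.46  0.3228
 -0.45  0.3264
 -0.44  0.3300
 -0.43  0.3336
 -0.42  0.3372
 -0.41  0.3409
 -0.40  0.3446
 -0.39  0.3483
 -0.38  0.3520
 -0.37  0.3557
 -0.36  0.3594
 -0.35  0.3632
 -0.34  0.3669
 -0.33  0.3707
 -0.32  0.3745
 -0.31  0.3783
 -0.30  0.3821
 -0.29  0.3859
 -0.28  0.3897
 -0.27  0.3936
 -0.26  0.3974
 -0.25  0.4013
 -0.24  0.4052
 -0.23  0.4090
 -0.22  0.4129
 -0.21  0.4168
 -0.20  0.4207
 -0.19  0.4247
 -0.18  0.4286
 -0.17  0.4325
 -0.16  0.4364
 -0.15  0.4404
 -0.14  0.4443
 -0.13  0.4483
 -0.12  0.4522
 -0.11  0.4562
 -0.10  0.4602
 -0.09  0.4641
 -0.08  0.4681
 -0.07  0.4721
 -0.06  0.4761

$5.24

T = 1.25;  σ√T = 0.3690
d₁ = [ln(55/53) + (0.054 + 0.33²/2)·1.25] / 0.3690 = [0.0370 + 0.1356] / 0.3690 = 0.4678 → 0.47
d₂ = d₁ − σ√T = 0.4678 − 0.3690 = 0.0989 → 0.10
e^(−rT) = e^(−0.054·1.25) = 0.9347
N(−d₂) = N(-0.10) = 0.4602;  N(−d₁) = N(-0.47) = 0.3192
P = 53·0.9347·0.4602 − 55·0.3192 = 22.7979 − 17.5560 = 5.2419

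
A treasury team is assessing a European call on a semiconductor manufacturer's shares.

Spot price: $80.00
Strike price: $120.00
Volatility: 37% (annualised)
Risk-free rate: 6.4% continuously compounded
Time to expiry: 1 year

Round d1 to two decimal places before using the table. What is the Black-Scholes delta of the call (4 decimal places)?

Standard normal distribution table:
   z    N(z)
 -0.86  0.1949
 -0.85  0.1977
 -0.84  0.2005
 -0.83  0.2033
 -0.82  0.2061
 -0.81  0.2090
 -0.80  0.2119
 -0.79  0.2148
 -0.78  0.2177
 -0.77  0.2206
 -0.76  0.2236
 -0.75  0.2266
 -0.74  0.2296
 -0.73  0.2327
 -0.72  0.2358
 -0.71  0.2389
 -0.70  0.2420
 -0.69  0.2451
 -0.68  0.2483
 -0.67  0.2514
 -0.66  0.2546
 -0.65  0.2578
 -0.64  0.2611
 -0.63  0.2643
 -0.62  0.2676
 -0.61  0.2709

0.2296

σ√T = 0.37·√1 = 0.3700
ln(S/K) + (r + σ²/2)T = ln(80/120) + (0.064 + 0.37²/2)·1 = -0.4055 + 0.1325 = -0.2730
d₁ = -0.2730 / 0.3700 = -0.7379 ≈ -0.74
N(d₁) = N(-0.74) = 0.2296
Δ_call = N(d₁) = 0.2296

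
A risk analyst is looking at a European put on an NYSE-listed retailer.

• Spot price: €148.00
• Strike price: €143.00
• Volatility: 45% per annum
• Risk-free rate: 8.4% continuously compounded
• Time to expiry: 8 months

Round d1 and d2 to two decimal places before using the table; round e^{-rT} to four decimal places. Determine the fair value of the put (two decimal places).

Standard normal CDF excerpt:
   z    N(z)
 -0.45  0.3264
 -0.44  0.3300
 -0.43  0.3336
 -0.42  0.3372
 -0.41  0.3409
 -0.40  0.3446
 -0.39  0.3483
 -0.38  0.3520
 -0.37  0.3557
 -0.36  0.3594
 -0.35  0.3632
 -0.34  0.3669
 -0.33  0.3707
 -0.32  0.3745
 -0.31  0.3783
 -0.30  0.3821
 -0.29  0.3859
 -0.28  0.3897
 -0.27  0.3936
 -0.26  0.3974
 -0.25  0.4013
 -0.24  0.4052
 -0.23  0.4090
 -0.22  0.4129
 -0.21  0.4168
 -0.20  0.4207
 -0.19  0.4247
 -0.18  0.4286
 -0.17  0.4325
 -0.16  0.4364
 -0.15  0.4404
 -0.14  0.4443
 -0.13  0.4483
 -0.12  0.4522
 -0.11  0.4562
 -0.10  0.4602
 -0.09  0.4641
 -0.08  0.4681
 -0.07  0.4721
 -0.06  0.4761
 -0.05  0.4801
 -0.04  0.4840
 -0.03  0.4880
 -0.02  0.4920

σ√T = 0.45 × 0.8165 = 0.3674
d₁ = [ln(148/143) + (0.084 + 0.45²/2)·0.6667] / 0.3674 = [0.0344 + 0.1235] / 0.3674 = 0.4297 ⇒ 0.43
d₂ = d₁ − σ√T = 0.4297 − 0.3674 = 0.0622 ⇒ 0.06
exp(−rT) = exp(−0.084·0.6667) = 0.9455
N(−d₂) = N(-0.06) = 0.4761;  N(−d₁) = N(-0.43) = 0.3336
P = 143·0.9455·0.4761 − 148·0.3336 = 64.3718 − 49.3728 = 14.9990

€15.00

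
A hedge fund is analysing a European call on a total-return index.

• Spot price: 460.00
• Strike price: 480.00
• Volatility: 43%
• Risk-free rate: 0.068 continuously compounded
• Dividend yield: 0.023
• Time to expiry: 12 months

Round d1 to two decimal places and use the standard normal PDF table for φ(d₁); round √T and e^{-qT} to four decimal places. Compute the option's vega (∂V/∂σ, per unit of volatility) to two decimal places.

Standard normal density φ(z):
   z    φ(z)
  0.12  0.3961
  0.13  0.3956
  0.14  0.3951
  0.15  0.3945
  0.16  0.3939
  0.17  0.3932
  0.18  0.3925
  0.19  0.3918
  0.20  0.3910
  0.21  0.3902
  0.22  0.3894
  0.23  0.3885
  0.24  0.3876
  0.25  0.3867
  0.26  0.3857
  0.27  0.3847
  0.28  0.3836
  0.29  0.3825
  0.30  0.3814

σ√T = 0.43·√1 = 0.4300
d₁ = [ln(460/480) + (0.068 − 0.023 + 0.43²/2)·1] / 0.4300 = [-0.0426 + 0.1374] / 0.4300 = 0.2207 → 0.22
√T = √1 = 1.0000
φ(d₁) = φ(0.22) = 0.3894
exp(−qT) = exp(−0.023·1) = 0.9773
vega = S·exp(−qT)·φ(d₁)·√T = 460·0.9773·0.3894·1.0000 = 175.0579
(Vega is the same for a European call and put with the same parameters.)

175.06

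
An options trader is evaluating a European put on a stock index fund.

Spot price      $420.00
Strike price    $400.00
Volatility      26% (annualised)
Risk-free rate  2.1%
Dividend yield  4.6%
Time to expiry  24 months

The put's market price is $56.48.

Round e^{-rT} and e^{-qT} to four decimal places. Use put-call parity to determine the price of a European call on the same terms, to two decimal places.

e^(−qT) = e^(−0.046·2) = 0.9121;  e^(−rT) = e^(−0.021·2) = 0.9589
Put-call parity: C − P = S·e^(−qT) − K·e^(−rT) = 420·0.9121 − 400·0.9589 = 383.0820 − 383.5600 = -0.4780
C = P + (C − P) = 56.48 + (-0.4780) = 56.0020

$56.00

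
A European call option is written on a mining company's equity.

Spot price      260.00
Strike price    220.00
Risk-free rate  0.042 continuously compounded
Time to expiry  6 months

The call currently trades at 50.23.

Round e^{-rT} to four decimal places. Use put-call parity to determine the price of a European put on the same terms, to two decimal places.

exp(−rT) = exp(−0.042·0.5) = 0.9792
Put-call parity: C − P = S − K·e^(−rT) = 260 − 220·0.9792 = 260 − 215.4240 = 44.5760
P = C − (C − P) = 50.23 − (44.5760) = 5.6540

5.65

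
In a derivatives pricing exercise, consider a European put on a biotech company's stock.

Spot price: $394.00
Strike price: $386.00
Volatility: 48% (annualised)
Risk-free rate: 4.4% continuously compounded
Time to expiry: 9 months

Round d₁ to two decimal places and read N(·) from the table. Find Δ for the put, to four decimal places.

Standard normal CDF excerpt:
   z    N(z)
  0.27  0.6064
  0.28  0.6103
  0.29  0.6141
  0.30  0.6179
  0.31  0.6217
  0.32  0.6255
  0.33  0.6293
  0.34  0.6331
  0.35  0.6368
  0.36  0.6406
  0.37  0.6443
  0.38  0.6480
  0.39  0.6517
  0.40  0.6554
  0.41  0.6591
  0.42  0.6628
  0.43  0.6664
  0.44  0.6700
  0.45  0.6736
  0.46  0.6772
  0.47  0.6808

T = 0.75;  σ√T = 0.4157
d₁ = [ln(394/386) + (0.044 + ½·0.48²)·0.75] / (σ√T) = (0.0205 + 0.1194) / 0.4157 = 0.3366 which rounds to 0.34
N(d₁) = N(0.34) = 0.6331
Δ_put = N(d₁) − 1 = 0.6331 − 1 = -0.3669

-0.3669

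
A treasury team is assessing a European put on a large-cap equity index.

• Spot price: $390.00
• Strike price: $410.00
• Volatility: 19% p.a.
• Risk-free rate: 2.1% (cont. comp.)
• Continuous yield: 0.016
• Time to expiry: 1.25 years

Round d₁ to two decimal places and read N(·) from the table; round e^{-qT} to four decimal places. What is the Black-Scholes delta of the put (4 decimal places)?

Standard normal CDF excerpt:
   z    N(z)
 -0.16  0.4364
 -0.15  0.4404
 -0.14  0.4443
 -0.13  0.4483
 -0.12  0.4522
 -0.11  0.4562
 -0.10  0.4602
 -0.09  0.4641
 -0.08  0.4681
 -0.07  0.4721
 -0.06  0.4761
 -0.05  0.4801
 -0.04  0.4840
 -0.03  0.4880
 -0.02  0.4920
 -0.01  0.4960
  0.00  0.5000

-0.5291

T = 1.25;  σ√T = 0.2124
d₁ = [ln(390/410) + (0.021 − 0.016 + ½·0.19²)·1.25] / (σ√T) = (-0.0500 + 0.0288) / 0.2124 = -0.0998 ⇒ -0.10
N(d₁) = N(-0.10) = 0.4602
Δ_put = exp(−qT)·(N(d₁) − 1) = 0.9802·(0.4602 − 1) = -0.5291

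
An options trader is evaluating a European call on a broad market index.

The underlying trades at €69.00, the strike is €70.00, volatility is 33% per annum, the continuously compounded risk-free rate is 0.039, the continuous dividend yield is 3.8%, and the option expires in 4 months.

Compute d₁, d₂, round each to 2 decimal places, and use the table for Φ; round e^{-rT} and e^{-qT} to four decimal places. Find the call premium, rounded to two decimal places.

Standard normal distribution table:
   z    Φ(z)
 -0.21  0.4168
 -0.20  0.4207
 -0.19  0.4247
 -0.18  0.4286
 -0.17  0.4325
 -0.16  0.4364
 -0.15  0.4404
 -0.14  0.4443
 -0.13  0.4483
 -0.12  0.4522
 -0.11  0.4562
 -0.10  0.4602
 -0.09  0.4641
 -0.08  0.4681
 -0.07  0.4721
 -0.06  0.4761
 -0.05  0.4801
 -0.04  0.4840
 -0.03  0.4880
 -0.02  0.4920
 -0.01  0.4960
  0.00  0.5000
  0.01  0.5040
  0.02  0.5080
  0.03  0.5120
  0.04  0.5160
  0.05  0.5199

T = 0.3333;  σ√T = 0.1905
d₁ = [ln(69/70) + (0.039 − 0.038 + ½·0.33²)·0.3333] / (σ√T) = (-0.0144 + 0.0185) / 0.1905 = 0.0215 ⇒ 0.02
d₂ = 0.0215 − 0.1905 = -0.1690 ⇒ -0.17
e^(−qT) = e^(−0.038·0.3333) = 0.9874;  e^(−rT) = e^(−0.039·0.3333) = 0.9871
C = 69·0.9874·N(0.02) − 70·0.9871·N(-0.17) = 69·0.9874·0.5080 − 70·0.9871·0.4325 = 34.6103 − 29.8845 = 4.7259

€4.73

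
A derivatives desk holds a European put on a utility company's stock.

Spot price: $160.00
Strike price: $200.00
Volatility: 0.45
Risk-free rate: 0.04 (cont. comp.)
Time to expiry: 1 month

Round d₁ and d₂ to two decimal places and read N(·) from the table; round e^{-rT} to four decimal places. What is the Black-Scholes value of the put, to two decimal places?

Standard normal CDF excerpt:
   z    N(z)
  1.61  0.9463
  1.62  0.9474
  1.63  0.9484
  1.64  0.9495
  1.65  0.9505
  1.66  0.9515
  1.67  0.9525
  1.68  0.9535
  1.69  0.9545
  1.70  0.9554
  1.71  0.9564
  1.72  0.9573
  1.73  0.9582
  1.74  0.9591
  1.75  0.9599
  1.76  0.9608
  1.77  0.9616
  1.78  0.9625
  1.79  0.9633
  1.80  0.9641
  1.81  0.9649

$39.78

σ√T = 0.45 × 0.2887 = 0.1299
d₁ = [ln(160/200) + (0.04 + 0.45²/2)·0.08333] / 0.1299 = [-0.2231 + 0.0118] / 0.1299 = -1.6271 ≈ -1.63
d₂ = d₁ − σ√T = -1.6271 − 0.1299 = -1.7571 ≈ -1.76
exp(−rT) = exp(−0.04·0.08333) = 0.9967
N(−d₂) = N(1.76) = 0.9608;  N(−d₁) = N(1.63) = 0.9484
P = 200·0.9967·0.9608 − 160·0.9484 = 191.5259 − 151.7440 = 39.7819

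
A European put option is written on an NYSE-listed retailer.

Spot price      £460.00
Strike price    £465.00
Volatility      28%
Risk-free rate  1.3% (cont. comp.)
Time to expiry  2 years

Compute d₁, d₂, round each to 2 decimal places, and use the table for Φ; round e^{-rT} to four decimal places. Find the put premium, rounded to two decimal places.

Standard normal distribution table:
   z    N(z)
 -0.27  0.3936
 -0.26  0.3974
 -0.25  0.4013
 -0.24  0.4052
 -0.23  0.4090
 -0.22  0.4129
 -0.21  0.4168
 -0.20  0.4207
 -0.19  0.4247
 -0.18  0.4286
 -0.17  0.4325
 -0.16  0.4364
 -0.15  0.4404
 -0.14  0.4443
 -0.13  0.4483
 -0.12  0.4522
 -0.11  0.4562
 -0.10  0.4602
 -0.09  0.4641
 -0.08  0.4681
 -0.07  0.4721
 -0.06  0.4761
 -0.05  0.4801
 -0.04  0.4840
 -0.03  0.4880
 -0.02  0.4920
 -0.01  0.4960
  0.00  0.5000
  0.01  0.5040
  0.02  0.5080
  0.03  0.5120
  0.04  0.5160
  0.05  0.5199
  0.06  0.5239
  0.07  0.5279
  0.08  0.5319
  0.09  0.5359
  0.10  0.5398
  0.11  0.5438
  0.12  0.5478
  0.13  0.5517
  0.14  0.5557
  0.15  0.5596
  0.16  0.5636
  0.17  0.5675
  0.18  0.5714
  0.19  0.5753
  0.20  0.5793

£68.95

σ√T = 0.28·√2 = 0.3960
d₁ = [ln(460/465) + (0.013 + 0.28²/2)·2] / 0.3960 = [-0.0108 + 0.1044] / 0.3960 = 0.2363 ⇒ 0.24
d₂ = d₁ − σ√T = 0.2363 − 0.3960 = -0.1596 ⇒ -0.16
exp(−rT) = exp(−0.013·2) = 0.9743
N(−d₂) = N(0.16) = 0.5636;  N(−d₁) = N(-0.24) = 0.4052
P = 465·0.9743·0.5636 − 460·0.4052 = 255.3387 − 186.3920 = 68.9467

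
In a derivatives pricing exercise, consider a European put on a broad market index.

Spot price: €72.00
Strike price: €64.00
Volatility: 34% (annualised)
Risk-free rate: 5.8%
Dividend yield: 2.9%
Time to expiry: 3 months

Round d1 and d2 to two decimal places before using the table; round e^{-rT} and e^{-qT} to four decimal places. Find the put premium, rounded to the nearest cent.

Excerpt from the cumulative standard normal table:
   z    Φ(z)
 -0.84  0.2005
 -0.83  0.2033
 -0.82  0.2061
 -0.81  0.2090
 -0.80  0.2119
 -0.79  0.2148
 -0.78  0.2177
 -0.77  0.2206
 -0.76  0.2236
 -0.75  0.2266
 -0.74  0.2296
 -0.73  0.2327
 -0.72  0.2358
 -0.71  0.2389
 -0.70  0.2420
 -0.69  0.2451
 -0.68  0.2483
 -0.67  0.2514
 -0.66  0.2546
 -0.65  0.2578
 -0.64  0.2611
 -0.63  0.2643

T = 0.25;  σ√T = 0.1700
d₁ = [ln(72/64) + (0.058 − 0.029 + 0.34²/2)·0.25] / 0.1700 = [0.1178 + 0.0217] / 0.1700 = 0.8205 ≈ 0.82
d₂ = d₁ − σ√T = 0.8205 − 0.1700 = 0.6505 ≈ 0.65
exp(−qT) = exp(−0.029·0.25) = 0.9928;  exp(−rT) = exp(−0.058·0.25) = 0.9856
N(−d₂) = N(-0.65) = 0.2578;  N(−d₁) = N(-0.82) = 0.2061
P = 64·0.9856·0.2578 − 72·0.9928·0.2061 = 16.2616 − 14.7324 = 1.5293

€1.53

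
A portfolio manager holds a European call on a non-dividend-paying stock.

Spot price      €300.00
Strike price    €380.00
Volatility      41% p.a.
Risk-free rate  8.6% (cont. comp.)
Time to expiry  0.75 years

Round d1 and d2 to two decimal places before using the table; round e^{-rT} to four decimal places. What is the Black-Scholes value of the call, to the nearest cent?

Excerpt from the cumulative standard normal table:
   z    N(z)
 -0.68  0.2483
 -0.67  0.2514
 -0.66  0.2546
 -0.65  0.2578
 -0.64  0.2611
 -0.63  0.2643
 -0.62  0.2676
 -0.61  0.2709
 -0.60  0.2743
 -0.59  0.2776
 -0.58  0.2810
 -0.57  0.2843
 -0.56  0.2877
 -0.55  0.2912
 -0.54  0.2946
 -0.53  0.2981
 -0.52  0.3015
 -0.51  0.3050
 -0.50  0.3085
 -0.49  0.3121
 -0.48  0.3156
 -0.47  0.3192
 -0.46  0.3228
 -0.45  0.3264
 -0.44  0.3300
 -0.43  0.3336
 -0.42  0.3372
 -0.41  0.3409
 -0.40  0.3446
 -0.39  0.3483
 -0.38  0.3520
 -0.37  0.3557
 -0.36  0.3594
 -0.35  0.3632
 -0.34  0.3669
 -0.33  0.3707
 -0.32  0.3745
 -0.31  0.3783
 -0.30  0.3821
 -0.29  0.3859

€22.79

T = 0.75;  σ√T = 0.3551
ln(S/K) + (r + σ²/2)T = ln(300/380) + (0.086 + 0.41²/2)·0.75 = -0.2364 + 0.1275 = -0.1089
d₁ = -0.1089 / 0.3551 = -0.3066 ⇒ -0.31
d₂ = d₁ − σ√T = -0.3066 − 0.3551 = -0.6616 ⇒ -0.66
e^(−rT) = e^(−0.086·0.75) = 0.9375
N(d₁) = N(-0.31) = 0.3783;  N(d₂) = N(-0.66) = 0.2546
C = 300·0.3783 − 380·0.9375·0.2546 = 113.4900 − 90.7013 = 22.7888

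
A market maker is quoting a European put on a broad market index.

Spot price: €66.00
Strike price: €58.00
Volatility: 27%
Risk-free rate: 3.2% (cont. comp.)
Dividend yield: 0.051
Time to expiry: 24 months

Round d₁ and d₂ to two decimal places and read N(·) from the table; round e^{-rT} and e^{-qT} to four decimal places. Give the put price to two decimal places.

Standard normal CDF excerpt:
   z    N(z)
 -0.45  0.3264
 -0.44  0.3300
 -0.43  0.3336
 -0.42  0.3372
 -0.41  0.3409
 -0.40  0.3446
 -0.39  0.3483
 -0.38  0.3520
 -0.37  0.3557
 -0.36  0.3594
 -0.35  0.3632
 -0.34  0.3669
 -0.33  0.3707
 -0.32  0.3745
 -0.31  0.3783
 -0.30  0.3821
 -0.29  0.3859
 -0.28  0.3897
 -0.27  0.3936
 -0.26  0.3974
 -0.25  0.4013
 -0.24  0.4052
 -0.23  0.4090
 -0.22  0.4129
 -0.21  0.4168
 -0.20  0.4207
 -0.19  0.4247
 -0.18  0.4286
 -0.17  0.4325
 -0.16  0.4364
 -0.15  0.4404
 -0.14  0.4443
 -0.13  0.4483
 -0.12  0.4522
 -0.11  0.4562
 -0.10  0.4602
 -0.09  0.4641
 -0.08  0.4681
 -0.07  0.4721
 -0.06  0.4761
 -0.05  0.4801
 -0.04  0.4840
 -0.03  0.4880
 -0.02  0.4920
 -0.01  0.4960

T = 2;  σ√T = 0.3818
d₁ = [ln(66/58) + (0.032 − 0.051 + ½·0.27²)·2] / (σ√T) = (0.1292 + 0.0349) / 0.3818 = 0.4298 ⇒ 0.43
d₂ = 0.4298 − 0.3818 = 0.0480 ⇒ 0.05
exp(−qT) = exp(−0.051·2) = 0.9030;  exp(−rT) = exp(−0.032·2) = 0.9380
N(−d₂) = N(-0.05) = 0.4801;  N(−d₁) = N(-0.43) = 0.3336
P = 58·0.9380·0.4801 − 66·0.9030·0.3336 = 26.1194 − 19.8819 = 6.2375

€6.24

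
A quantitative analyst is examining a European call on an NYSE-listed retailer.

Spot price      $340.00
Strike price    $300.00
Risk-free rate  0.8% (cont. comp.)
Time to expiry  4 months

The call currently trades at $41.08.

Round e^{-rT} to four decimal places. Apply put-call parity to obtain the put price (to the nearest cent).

e^(−rT) = e^(−0.008·0.3333) = 0.9973
Put-call parity: C − P = S − K·e^(−rT) = 340 − 300·0.9973 = 340 − 299.1900 = 40.8100
P = C − (C − P) = 41.08 − (40.8100) = 0.2700

$0.27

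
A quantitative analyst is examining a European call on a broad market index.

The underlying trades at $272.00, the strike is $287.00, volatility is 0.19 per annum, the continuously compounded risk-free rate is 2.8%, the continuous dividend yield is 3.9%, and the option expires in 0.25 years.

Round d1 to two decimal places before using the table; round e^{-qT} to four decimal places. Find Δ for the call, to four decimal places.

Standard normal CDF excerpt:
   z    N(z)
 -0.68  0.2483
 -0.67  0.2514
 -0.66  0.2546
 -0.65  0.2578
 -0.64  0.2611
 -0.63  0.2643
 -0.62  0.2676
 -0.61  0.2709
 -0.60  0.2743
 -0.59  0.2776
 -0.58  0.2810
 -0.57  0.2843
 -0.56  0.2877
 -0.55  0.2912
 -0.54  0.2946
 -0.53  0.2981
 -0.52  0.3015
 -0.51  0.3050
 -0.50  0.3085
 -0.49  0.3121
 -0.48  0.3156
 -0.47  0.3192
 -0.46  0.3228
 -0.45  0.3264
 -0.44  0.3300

0.2884

σ√T = 0.19 × 0.5000 = 0.0950
d₁ = [ln(272/287) + (0.028 − 0.039 + ½·0.19²)·0.25] / (σ√T) = (-0.0537 + 0.0018) / 0.0950 = -0.5465 ⇒ -0.55
N(d₁) = N(-0.55) = 0.2912
Δ_call = e^(−qT)·N(d₁) = 0.9903·0.2912 = 0.2884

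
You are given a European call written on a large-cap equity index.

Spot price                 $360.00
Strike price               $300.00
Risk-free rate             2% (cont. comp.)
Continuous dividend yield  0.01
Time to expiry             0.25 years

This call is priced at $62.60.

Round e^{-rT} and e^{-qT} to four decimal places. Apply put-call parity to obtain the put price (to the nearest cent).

exp(−qT) = exp(−0.01·0.25) = 0.9975;  exp(−rT) = exp(−0.02·0.25) = 0.9950
Put-call parity: C − P = S·e^(−qT) − K·e^(−rT) = 360·0.9975 − 300·0.9950 = 359.1000 − 298.5000 = 60.6000
P = C − (C − P) = 62.60 − (60.6000) = 2.0000

$2.00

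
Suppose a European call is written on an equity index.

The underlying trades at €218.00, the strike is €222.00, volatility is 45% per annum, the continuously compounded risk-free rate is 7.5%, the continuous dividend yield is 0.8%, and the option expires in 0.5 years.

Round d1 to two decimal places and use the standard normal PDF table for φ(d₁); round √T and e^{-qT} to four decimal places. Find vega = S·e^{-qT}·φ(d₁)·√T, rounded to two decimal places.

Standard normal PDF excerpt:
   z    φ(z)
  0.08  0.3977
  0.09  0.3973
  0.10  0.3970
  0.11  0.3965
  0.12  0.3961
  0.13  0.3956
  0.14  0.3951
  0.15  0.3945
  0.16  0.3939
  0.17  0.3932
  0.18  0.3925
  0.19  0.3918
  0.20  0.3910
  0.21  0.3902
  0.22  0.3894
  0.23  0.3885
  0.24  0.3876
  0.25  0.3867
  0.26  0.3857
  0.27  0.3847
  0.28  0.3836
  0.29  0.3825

σ√T = 0.45·√0.5 = 0.3182
d₁ = [ln(218/222) + (0.075 − 0.008 + 0.45²/2)·0.5] / 0.3182 = [-0.0182 + 0.0841] / 0.3182 = 0.2072 ⇒ 0.21
√T = √0.5 = 0.7071
φ(d₁) = φ(0.21) = 0.3902
exp(−qT) = exp(−0.008·0.5) = 0.9960
vega = S·exp(−qT)·φ(d₁)·√T = 218·0.9960·0.3902·0.7071 = 59.9079

59.91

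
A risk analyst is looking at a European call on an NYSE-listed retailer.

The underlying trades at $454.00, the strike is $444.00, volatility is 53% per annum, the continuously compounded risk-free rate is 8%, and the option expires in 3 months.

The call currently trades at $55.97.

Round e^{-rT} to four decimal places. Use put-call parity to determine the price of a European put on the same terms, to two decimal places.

e^(−rT) = e^(−0.08·0.25) = 0.9802
Put-call parity: C − P = S − K·e^(−rT) = 454 − 444·0.9802 = 454 − 435.2088 = 18.7912
P = C − (C − P) = 55.97 − (18.7912) = 37.1788

$37.18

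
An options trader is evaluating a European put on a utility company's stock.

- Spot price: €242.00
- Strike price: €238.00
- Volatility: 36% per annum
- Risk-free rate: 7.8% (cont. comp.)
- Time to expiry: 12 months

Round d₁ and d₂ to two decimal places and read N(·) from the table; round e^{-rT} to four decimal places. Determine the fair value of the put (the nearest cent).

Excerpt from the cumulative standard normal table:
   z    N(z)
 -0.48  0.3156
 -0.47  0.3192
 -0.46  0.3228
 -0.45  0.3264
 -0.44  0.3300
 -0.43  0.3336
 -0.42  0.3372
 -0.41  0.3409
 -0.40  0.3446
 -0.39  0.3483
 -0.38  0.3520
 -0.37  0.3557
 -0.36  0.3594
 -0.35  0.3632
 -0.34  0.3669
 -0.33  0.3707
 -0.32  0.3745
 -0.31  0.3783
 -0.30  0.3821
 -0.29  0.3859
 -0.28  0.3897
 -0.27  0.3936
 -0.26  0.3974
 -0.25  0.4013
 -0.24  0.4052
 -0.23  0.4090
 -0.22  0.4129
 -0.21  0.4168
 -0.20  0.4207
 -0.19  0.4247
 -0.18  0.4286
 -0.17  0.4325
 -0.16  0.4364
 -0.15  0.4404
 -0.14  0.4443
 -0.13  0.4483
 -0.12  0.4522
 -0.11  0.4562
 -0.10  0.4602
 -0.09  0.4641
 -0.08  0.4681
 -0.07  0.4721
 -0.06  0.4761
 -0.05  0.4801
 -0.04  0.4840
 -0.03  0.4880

€23.19

σ√T = 0.36 × 1.0000 = 0.3600
ln(S/K) + (r + σ²/2)T = ln(242/238) + (0.078 + 0.36²/2)·1 = 0.0167 + 0.1428 = 0.1595
d₁ = 0.1595 / 0.3600 = 0.4430 → 0.44
d₂ = d₁ − σ√T = 0.4430 − 0.3600 = 0.0830 → 0.08
e^(−rT) = e^(−0.078·1) = 0.9250
N(−d₂) = N(-0.08) = 0.4681;  N(−d₁) = N(-0.44) = 0.3300
P = 238·0.9250·0.4681 − 242·0.3300 = 103.0522 − 79.8600 = 23.1922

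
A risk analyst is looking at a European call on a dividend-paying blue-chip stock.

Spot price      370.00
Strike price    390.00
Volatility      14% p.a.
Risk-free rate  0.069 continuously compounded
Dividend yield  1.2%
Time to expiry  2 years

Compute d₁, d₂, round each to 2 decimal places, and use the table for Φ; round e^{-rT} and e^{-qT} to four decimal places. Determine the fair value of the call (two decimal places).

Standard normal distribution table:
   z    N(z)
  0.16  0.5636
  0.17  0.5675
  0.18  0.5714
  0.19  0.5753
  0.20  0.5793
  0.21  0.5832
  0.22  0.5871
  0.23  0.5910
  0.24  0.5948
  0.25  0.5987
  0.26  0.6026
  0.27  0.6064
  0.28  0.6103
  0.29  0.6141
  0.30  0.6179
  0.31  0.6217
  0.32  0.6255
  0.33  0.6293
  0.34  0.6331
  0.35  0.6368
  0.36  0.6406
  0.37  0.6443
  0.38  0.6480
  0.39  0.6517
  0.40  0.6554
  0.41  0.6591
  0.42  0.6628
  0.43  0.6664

39.96

T = 2;  σ√T = 0.1980
ln(S/K) + (r − q + σ²/2)T = ln(370/390) + (0.069 − 0.012 + 0.14²/2)·2 = -0.0526 + 0.1336 = 0.0810
d₁ = 0.0810 / 0.1980 = 0.4089 → 0.41
d₂ = d₁ − σ√T = 0.4089 − 0.1980 = 0.2109 → 0.21
exp(−qT) = exp(−0.012·2) = 0.9763;  exp(−rT) = exp(−0.069·2) = 0.8711
N(d₁) = N(0.41) = 0.6591;  N(d₂) = N(0.21) = 0.5832
C = 370·0.9763·0.6591 − 390·0.8711·0.5832 = 238.0874 − 198.1300 = 39.9574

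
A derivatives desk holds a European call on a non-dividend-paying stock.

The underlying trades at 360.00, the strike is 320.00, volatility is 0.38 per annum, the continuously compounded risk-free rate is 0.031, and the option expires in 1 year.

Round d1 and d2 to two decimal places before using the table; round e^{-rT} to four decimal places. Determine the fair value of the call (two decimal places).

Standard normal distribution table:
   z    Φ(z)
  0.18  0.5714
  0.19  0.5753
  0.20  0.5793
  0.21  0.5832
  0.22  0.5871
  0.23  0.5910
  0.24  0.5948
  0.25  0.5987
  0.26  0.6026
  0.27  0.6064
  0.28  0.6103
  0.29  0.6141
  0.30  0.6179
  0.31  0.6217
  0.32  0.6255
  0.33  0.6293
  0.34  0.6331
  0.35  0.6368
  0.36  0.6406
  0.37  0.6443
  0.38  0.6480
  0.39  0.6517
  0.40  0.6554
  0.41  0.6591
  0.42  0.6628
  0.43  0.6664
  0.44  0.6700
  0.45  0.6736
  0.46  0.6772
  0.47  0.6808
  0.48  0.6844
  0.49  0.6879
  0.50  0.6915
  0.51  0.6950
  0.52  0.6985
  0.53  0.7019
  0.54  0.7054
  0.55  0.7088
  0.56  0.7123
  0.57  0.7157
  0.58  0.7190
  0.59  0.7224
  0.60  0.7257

σ√T = 0.38·√1 = 0.3800
d₁ = [ln(360/320) + (0.031 + 0.38²/2)·1] / 0.3800 = [0.1178 + 0.1032] / 0.3800 = 0.5815 → 0.58
d₂ = d₁ − σ√T = 0.5815 − 0.3800 = 0.2015 → 0.20
exp(−rT) = exp(−0.031·1) = 0.9695
N(d₁) = N(0.58) = 0.7190;  N(d₂) = N(0.20) = 0.5793
C = 360·0.7190 − 320·0.9695·0.5793 = 258.8400 − 179.7220 = 79.1180

79.12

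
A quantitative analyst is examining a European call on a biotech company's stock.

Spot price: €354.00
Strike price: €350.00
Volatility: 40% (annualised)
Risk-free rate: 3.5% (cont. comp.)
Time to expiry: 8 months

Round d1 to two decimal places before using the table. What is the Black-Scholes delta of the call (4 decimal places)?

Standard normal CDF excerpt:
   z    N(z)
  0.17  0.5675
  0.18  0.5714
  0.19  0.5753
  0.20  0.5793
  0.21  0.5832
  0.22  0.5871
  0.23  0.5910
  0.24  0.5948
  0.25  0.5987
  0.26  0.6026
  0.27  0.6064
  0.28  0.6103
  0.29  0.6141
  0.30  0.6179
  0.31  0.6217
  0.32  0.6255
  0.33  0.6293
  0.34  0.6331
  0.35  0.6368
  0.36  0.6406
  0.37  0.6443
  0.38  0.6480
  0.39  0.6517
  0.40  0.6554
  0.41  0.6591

0.6064

σ√T = 0.4 × 0.8165 = 0.3266
ln(S/K) + (r + σ²/2)T = ln(354/350) + (0.035 + 0.4²/2)·0.6667 = 0.0114 + 0.0767 = 0.0880
d₁ = 0.0880 / 0.3266 = 0.2695 ≈ 0.27
N(d₁) = N(0.27) = 0.6064
Δ_call = N(d₁) = 0.6064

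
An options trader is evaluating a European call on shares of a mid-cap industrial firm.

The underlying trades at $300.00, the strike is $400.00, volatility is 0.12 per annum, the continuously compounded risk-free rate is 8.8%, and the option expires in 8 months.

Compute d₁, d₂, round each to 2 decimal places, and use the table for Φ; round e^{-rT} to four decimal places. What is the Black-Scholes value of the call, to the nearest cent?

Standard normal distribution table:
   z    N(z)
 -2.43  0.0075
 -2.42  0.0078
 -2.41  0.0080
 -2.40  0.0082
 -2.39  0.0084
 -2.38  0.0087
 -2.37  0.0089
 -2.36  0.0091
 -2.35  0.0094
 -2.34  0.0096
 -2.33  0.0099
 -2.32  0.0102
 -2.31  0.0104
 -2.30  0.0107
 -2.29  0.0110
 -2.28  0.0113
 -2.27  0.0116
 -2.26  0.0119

$0.13

T = 0.6667;  σ√T = 0.0980
d₁ = [ln(300/400) + (0.088 + 0.12²/2)·0.6667] / 0.0980 = [-0.2877 + 0.0635] / 0.0980 = -2.2884 ≈ -2.29
d₂ = d₁ − σ√T = -2.2884 − 0.0980 = -2.3864 ≈ -2.39
exp(−rT) = exp(−0.088·0.6667) = 0.9430
C = 300·N(-2.29) − 400·0.9430·N(-2.39) = 300·0.0110 − 400·0.9430·0.0084 = 3.3000 − 3.1685 = 0.1315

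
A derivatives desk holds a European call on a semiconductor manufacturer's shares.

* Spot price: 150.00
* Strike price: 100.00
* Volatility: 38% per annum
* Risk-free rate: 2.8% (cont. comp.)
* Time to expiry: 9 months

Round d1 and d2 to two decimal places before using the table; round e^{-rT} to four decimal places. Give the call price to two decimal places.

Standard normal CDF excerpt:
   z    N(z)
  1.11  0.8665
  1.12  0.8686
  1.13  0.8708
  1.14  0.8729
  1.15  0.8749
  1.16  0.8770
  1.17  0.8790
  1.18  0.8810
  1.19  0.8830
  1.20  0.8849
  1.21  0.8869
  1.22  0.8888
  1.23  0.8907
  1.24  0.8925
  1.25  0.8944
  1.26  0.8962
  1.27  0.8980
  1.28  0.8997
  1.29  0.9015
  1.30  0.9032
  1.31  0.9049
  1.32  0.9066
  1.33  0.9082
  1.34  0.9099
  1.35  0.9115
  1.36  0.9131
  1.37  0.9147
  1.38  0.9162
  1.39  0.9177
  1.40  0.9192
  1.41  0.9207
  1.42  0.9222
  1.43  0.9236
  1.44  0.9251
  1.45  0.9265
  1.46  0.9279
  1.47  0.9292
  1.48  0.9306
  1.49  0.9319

53.92

T = 0.75;  σ√T = 0.3291
ln(S/K) + (r + σ²/2)T = ln(150/100) + (0.028 + 0.38²/2)·0.75 = 0.4055 + 0.0751 = 0.4806
d₁ = 0.4806 / 0.3291 = 1.4604 ⇒ 1.46
d₂ = d₁ − σ√T = 1.4604 − 0.3291 = 1.1313 ⇒ 1.13
exp(−rT) = exp(−0.028·0.75) = 0.9792
N(d₁) = N(1.46) = 0.9279;  N(d₂) = N(1.13) = 0.8708
C = 150·0.9279 − 100·0.9792·0.8708 = 139.1850 − 85.2687 = 53.9163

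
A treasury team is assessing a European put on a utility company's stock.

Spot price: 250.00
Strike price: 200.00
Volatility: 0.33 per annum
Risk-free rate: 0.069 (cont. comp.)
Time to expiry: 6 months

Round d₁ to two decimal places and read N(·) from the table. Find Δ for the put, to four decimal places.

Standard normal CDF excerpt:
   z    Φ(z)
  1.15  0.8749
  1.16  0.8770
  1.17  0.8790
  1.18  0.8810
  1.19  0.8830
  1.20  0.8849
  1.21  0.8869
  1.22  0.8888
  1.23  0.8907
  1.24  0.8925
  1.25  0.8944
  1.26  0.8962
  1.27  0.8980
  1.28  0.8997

σ√T = 0.33 × 0.7071 = 0.2333
d₁ = [ln(250/200) + (0.069 + ½·0.33²)·0.5] / (σ√T) = (0.2231 + 0.0617) / 0.2333 = 1.2208 which rounds to 1.22
N(d₁) = N(1.22) = 0.8888
Δ_put = N(d₁) − 1 = 0.8888 − 1 = -0.1112

-0.1112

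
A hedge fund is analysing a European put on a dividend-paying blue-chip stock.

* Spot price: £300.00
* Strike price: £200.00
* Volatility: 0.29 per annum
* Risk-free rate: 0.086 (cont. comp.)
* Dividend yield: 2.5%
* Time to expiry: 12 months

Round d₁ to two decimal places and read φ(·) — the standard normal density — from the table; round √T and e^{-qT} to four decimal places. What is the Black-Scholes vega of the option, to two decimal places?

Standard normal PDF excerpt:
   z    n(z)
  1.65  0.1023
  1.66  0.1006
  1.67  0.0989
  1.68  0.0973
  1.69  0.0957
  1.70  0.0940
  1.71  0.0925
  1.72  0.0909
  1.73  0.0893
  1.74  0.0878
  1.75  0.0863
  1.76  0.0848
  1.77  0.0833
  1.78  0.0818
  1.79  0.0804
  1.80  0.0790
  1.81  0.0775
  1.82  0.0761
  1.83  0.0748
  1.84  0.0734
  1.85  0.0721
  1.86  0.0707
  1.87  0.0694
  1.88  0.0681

25.25

σ√T = 0.29 × 1.0000 = 0.2900
d₁ = [ln(300/200) + (0.086 − 0.025 + 0.29²/2)·1] / 0.2900 = [0.4055 + 0.1030] / 0.2900 = 1.7535 which rounds to 1.75
√T = √1 = 1.0000
φ(d₁) = φ(1.75) = 0.0863
e^(−qT) = e^(−0.025·1) = 0.9753
vega = S·e^(−qT)·φ(d₁)·√T = 300·0.9753·0.0863·1.0000 = 25.2505
(Vega is the same for a European call and put with the same parameters.)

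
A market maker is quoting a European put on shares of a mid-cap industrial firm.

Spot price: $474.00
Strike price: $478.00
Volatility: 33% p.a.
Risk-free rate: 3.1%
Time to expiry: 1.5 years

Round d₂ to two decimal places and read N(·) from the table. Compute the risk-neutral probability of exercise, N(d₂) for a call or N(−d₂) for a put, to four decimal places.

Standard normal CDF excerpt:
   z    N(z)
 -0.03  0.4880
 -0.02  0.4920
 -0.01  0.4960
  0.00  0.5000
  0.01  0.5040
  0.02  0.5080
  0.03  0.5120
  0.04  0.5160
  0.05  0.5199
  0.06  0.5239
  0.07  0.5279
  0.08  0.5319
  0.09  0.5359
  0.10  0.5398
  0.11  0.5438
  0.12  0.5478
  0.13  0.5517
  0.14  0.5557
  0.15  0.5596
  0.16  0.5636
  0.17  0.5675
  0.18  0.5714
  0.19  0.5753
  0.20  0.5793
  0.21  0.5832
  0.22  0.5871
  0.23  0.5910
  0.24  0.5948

0.5438

T = 1.5;  σ√T = 0.4042
d₁ = [ln(474/478) + (0.031 + 0.33²/2)·1.5] / 0.4042 = [-0.0084 + 0.1282] / 0.4042 = 0.2963 → 0.30
d₂ = d₁ − σ√T = 0.2963 − 0.4042 = -0.1078 → -0.11
Pr(exercise) under Q = N(−d₂) = N(0.11) = 0.5438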